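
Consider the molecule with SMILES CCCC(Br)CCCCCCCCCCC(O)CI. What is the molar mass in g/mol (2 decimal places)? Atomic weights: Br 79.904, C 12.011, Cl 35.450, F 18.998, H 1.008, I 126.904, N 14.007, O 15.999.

447.24 g/mol

First, the molecular formula is C16H32BrIO (counting implicit H from valence).
  Br: 1 × 79.904 = 79.904
  C: 16 × 12.011 = 192.176
  H: 32 × 1.008 = 32.256
  I: 1 × 126.904 = 126.904
  O: 1 × 15.999 = 15.999
Sum: 1×79.904 + 16×12.011 + 32×1.008 + 1×126.904 + 1×15.999 = 447.239 → 447.24 g/mol.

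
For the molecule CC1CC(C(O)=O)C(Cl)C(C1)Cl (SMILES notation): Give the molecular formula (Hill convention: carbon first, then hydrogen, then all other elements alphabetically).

Walk through each heavy atom and fill implicit hydrogens from standard valence (C 4, N 3, O 2, S 2, halogen 1):
  atom 1: C, bond orders sum to 1 (valence 4) → 3 H
  atom 2: C, bond orders sum to 3 (valence 4) → 1 H
  atom 3: C, bond orders sum to 2 (valence 4) → 2 H
  atom 4: C, bond orders sum to 3 (valence 4) → 1 H
  atom 5: C, bond orders sum to 4 (valence 4) → 0 H
  atom 6: O, bond orders sum to 1 (valence 2) → 1 H
  atom 7: O, bond orders sum to 2 (valence 2) → 0 H
  atom 8: C, bond orders sum to 3 (valence 4) → 1 H
  atom 9: Cl (halogen, monovalent) → 0 H
  atom 10: C, bond orders sum to 3 (valence 4) → 1 H
  atom 11: C, bond orders sum to 2 (valence 4) → 2 H
  atom 12: Cl (halogen, monovalent) → 0 H
Totals → C:8, H:12, Cl:2, O:2.
In Hill order: C8H12Cl2O2.

C8H12Cl2O2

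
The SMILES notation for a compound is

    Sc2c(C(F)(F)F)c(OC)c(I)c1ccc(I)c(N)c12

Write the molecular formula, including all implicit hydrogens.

C12H8F3I2NOS

Walk through each heavy atom and fill implicit hydrogens from standard valence (C 4, N 3, O 2, S 2, halogen 1); for lowercase aromatic atoms, an aromatic c carries 1 H when it has two neighbours and 0 H with three, and aromatic n carries 0 H:
  atom 1: S, bond orders sum to 1 (valence 2) → 1 H
  atom 2: aromatic c, 3 neighbours → 0 H
  atom 3: aromatic c, 3 neighbours → 0 H
  atom 4: C, bond orders sum to 4 (valence 4) → 0 H
  atom 5: F (halogen, monovalent) → 0 H
  atom 6: F (halogen, monovalent) → 0 H
  atom 7: F (halogen, monovalent) → 0 H
  atom 8: aromatic c, 3 neighbours → 0 H
  atom 9: O, bond orders sum to 2 (valence 2) → 0 H
  atom 10: C, bond orders sum to 1 (valence 4) → 3 H
  atom 11: aromatic c, 3 neighbours → 0 H
  atom 12: I (halogen, monovalent) → 0 H
  atom 13: aromatic c, 3 neighbours → 0 H
  atom 14: aromatic c, 2 neighbours → 1 H
  atom 15: aromatic c, 2 neighbours → 1 H
  atom 16: aromatic c, 3 neighbours → 0 H
  atom 17: I (halogen, monovalent) → 0 H
  atom 18: aromatic c, 3 neighbours → 0 H
  atom 19: N, bond orders sum to 1 (valence 3) → 2 H
  atom 20: aromatic c, 3 neighbours → 0 H
Totals → C:12, H:8, F:3, I:2, N:1, O:1, S:1.
In Hill order: C12H8F3I2NOS.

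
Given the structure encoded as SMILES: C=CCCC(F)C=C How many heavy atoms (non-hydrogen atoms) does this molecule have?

8

Every atom symbol written in the SMILES (organic subset) is one heavy atom; implicit H are not written.
Heavy atoms by element → C:7, F:1.
Total: 8.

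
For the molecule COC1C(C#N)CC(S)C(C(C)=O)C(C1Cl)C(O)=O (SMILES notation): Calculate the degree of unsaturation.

5

Degree of unsaturation = (number of rings) + (number of π bonds).
Ring closures in the SMILES: 1.
π bonds: 2 double bonds (each 1 DoU), 1 triple bond (each 2 DoU) → 4 DoU from unsaturation.
Total DoU = 1 + 4 = 5.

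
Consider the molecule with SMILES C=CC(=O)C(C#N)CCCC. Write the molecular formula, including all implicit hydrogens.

Walk through each heavy atom and fill implicit hydrogens from standard valence (C 4, N 3, O 2, S 2, halogen 1):
  atom 1: C, bond orders sum to 2 (valence 4) → 2 H
  atom 2: C, bond orders sum to 3 (valence 4) → 1 H
  atom 3: C, bond orders sum to 4 (valence 4) → 0 H
  atom 4: O, bond orders sum to 2 (valence 2) → 0 H
  atom 5: C, bond orders sum to 3 (valence 4) → 1 H
  atom 6: C, bond orders sum to 4 (valence 4) → 0 H
  atom 7: N, bond orders sum to 3 (valence 3) → 0 H
  atom 8: C, bond orders sum to 2 (valence 4) → 2 H
  atom 9: C, bond orders sum to 2 (valence 4) → 2 H
  atom 10: C, bond orders sum to 2 (valence 4) → 2 H
  atom 11: C, bond orders sum to 1 (valence 4) → 3 H
Totals → C:9, H:13, N:1, O:1.

C9H13NO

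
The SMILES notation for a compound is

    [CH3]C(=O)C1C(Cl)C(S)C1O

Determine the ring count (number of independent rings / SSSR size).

In SMILES, each pair of matching ring-closure digits denotes one ring-closing bond; the number of such bonds equals the number of independent rings.
Ring-closure bonds here: 1.

1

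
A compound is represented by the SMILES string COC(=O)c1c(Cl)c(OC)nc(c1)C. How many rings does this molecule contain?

In SMILES, each pair of matching ring-closure digits denotes one ring-closing bond; the number of such bonds equals the number of independent rings.
Ring-closure bonds here: 1.

1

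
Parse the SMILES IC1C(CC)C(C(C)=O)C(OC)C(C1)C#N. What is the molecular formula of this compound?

Walk through each heavy atom and fill implicit hydrogens from standard valence (C 4, N 3, O 2, S 2, halogen 1):
  atom 1: I (halogen, monovalent) → 0 H
  atom 2: C, bond orders sum to 3 (valence 4) → 1 H
  atom 3: C, bond orders sum to 3 (valence 4) → 1 H
  atom 4: C, bond orders sum to 2 (valence 4) → 2 H
  atom 5: C, bond orders sum to 1 (valence 4) → 3 H
  atom 6: C, bond orders sum to 3 (valence 4) → 1 H
  atom 7: C, bond orders sum to 4 (valence 4) → 0 H
  atom 8: C, bond orders sum to 1 (valence 4) → 3 H
  atom 9: O, bond orders sum to 2 (valence 2) → 0 H
  atom 10: C, bond orders sum to 3 (valence 4) → 1 H
  atom 11: O, bond orders sum to 2 (valence 2) → 0 H
  atom 12: C, bond orders sum to 1 (valence 4) → 3 H
  atom 13: C, bond orders sum to 3 (valence 4) → 1 H
  atom 14: C, bond orders sum to 2 (valence 4) → 2 H
  atom 15: C, bond orders sum to 4 (valence 4) → 0 H
  atom 16: N, bond orders sum to 3 (valence 3) → 0 H
Totals → C:12, H:18, I:1, N:1, O:2.
In Hill order: C12H18INO2.

C12H18INO2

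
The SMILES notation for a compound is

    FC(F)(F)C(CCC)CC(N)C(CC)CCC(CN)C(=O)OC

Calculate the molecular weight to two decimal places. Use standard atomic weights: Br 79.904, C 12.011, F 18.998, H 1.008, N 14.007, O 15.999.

First, the molecular formula is C16H31F3N2O2 (counting implicit H from valence).
  C: 16 × 12.011 = 192.176
  F: 3 × 18.998 = 56.994
  H: 31 × 1.008 = 31.248
  N: 2 × 14.007 = 28.014
  O: 2 × 15.999 = 31.998
Sum: 16×12.011 + 3×18.998 + 31×1.008 + 2×14.007 + 2×15.999 = 340.430 → 340.43 g/mol.

340.43 g/mol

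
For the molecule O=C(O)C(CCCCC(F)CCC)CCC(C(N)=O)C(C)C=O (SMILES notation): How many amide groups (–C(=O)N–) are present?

1

The amide motif appears at heavy-atom position 17 in the SMILES.
Other groups present: 1 aldehyde, 1 carboxylic acid.
Amide count: 1.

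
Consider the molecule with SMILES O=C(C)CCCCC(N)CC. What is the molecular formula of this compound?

Walk through each heavy atom and fill implicit hydrogens from standard valence (C 4, N 3, O 2, S 2, halogen 1):
  atom 1: O, bond orders sum to 2 (valence 2) → 0 H
  atom 2: C, bond orders sum to 4 (valence 4) → 0 H
  atom 3: C, bond orders sum to 1 (valence 4) → 3 H
  atom 4: C, bond orders sum to 2 (valence 4) → 2 H
  atom 5: C, bond orders sum to 2 (valence 4) → 2 H
  atom 6: C, bond orders sum to 2 (valence 4) → 2 H
  atom 7: C, bond orders sum to 2 (valence 4) → 2 H
  atom 8: C, bond orders sum to 3 (valence 4) → 1 H
  atom 9: N, bond orders sum to 1 (valence 3) → 2 H
  atom 10: C, bond orders sum to 2 (valence 4) → 2 H
  atom 11: C, bond orders sum to 1 (valence 4) → 3 H
Totals → C:9, H:19, N:1, O:1.
In Hill order: C9H19NO.

C9H19NO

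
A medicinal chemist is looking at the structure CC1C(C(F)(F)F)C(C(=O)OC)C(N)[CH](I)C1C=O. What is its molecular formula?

C11H15F3INO3

Walk through each heavy atom and fill implicit hydrogens from standard valence (C 4, N 3, O 2, S 2, halogen 1):
  atom 1: C, bond orders sum to 1 (valence 4) → 3 H
  atom 2: C, bond orders sum to 3 (valence 4) → 1 H
  atom 3: C, bond orders sum to 3 (valence 4) → 1 H
  atom 4: C, bond orders sum to 4 (valence 4) → 0 H
  atom 5: F (halogen, monovalent) → 0 H
  atom 6: F (halogen, monovalent) → 0 H
  atom 7: F (halogen, monovalent) → 0 H
  atom 8: C, bond orders sum to 3 (valence 4) → 1 H
  atom 9: C, bond orders sum to 4 (valence 4) → 0 H
  atom 10: O, bond orders sum to 2 (valence 2) → 0 H
  atom 11: O, bond orders sum to 2 (valence 2) → 0 H
  atom 12: C, bond orders sum to 1 (valence 4) → 3 H
  atom 13: C, bond orders sum to 3 (valence 4) → 1 H
  atom 14: N, bond orders sum to 1 (valence 3) → 2 H
  atom 15: C with explicit H count 1
  atom 16: I (halogen, monovalent) → 0 H
  atom 17: C, bond orders sum to 3 (valence 4) → 1 H
  atom 18: C, bond orders sum to 3 (valence 4) → 1 H
  atom 19: O, bond orders sum to 2 (valence 2) → 0 H
Totals → C:11, H:15, F:3, I:1, N:1, O:3.
In Hill order: C11H15F3INO3.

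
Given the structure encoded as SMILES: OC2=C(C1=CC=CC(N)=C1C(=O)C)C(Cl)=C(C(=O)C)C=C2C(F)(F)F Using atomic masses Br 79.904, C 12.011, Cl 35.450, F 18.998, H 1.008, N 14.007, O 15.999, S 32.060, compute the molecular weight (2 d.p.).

First, the molecular formula is C17H13ClF3NO3 (counting implicit H from valence).
  C: 17 × 12.011 = 204.187
  Cl: 1 × 35.450 = 35.450
  F: 3 × 18.998 = 56.994
  H: 13 × 1.008 = 13.104
  N: 1 × 14.007 = 14.007
  O: 3 × 15.999 = 47.997
Sum: 17×12.011 + 1×35.450 + 3×18.998 + 13×1.008 + 1×14.007 + 3×15.999 = 371.739 → 371.74 g/mol.

371.74 g/mol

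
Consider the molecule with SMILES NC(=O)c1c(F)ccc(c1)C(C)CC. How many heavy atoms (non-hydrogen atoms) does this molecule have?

14

Every atom symbol written in the SMILES (organic subset) is one heavy atom; implicit H are not written.
Heavy atoms by element → C:11, F:1, N:1, O:1.
Total: 14.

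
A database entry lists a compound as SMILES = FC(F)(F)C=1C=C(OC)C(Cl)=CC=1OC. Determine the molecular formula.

C9H8ClF3O2

Walk through each heavy atom and fill implicit hydrogens from standard valence (C 4, N 3, O 2, S 2, halogen 1):
  atom 1: F (halogen, monovalent) → 0 H
  atom 2: C, bond orders sum to 4 (valence 4) → 0 H
  atom 3: F (halogen, monovalent) → 0 H
  atom 4: F (halogen, monovalent) → 0 H
  atom 5: C, bond orders sum to 4 (valence 4) → 0 H
  atom 6: C, bond orders sum to 3 (valence 4) → 1 H
  atom 7: C, bond orders sum to 4 (valence 4) → 0 H
  atom 8: O, bond orders sum to 2 (valence 2) → 0 H
  atom 9: C, bond orders sum to 1 (valence 4) → 3 H
  atom 10: C, bond orders sum to 4 (valence 4) → 0 H
  atom 11: Cl (halogen, monovalent) → 0 H
  atom 12: C, bond orders sum to 3 (valence 4) → 1 H
  atom 13: C, bond orders sum to 4 (valence 4) → 0 H
  atom 14: O, bond orders sum to 2 (valence 2) → 0 H
  atom 15: C, bond orders sum to 1 (valence 4) → 3 H
Totals → C:9, H:8, Cl:1, F:3, O:2.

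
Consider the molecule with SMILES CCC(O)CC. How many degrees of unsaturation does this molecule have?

Molecular formula: C5H12O.
DoU = (2C + 2 + N − H − X) / 2, where X is the halogen count and O/S are ignored.
    = (2·5 + 2 + 0 − 12 − 0) / 2 = 0 / 2 = 0.

0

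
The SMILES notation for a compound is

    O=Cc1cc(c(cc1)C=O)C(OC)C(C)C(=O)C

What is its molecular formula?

Walk through each heavy atom and fill implicit hydrogens from standard valence (C 4, N 3, O 2, S 2, halogen 1); for lowercase aromatic atoms, an aromatic c carries 1 H when it has two neighbours and 0 H with three, and aromatic n carries 0 H:
  atom 1: O, bond orders sum to 2 (valence 2) → 0 H
  atom 2: C, bond orders sum to 3 (valence 4) → 1 H
  atom 3: aromatic c, 3 neighbours → 0 H
  atom 4: aromatic c, 2 neighbours → 1 H
  atom 5: aromatic c, 3 neighbours → 0 H
  atom 6: aromatic c, 3 neighbours → 0 H
  atom 7: aromatic c, 2 neighbours → 1 H
  atom 8: aromatic c, 2 neighbours → 1 H
  atom 9: C, bond orders sum to 3 (valence 4) → 1 H
  atom 10: O, bond orders sum to 2 (valence 2) → 0 H
  atom 11: C, bond orders sum to 3 (valence 4) → 1 H
  atom 12: O, bond orders sum to 2 (valence 2) → 0 H
  atom 13: C, bond orders sum to 1 (valence 4) → 3 H
  atom 14: C, bond orders sum to 3 (valence 4) → 1 H
  atom 15: C, bond orders sum to 1 (valence 4) → 3 H
  atom 16: C, bond orders sum to 4 (valence 4) → 0 H
  atom 17: O, bond orders sum to 2 (valence 2) → 0 H
  atom 18: C, bond orders sum to 1 (valence 4) → 3 H
Totals → C:14, H:16, O:4.

C14H16O4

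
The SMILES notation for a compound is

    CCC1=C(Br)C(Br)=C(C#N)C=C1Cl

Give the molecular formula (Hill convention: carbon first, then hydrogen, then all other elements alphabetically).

Walk through each heavy atom and fill implicit hydrogens from standard valence (C 4, N 3, O 2, S 2, halogen 1):
  atom 1: C, bond orders sum to 1 (valence 4) → 3 H
  atom 2: C, bond orders sum to 2 (valence 4) → 2 H
  atom 3: C, bond orders sum to 4 (valence 4) → 0 H
  atom 4: C, bond orders sum to 4 (valence 4) → 0 H
  atom 5: Br (halogen, monovalent) → 0 H
  atom 6: C, bond orders sum to 4 (valence 4) → 0 H
  atom 7: Br (halogen, monovalent) → 0 H
  atom 8: C, bond orders sum to 4 (valence 4) → 0 H
  atom 9: C, bond orders sum to 4 (valence 4) → 0 H
  atom 10: N, bond orders sum to 3 (valence 3) → 0 H
  atom 11: C, bond orders sum to 3 (valence 4) → 1 H
  atom 12: C, bond orders sum to 4 (valence 4) → 0 H
  atom 13: Cl (halogen, monovalent) → 0 H
Totals → C:9, H:6, Br:2, Cl:1, N:1.

C9H6Br2ClN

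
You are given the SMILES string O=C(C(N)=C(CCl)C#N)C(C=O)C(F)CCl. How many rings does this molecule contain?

0

In SMILES, each pair of matching ring-closure digits denotes one ring-closing bond; the number of such bonds equals the number of independent rings.
Ring-closure bonds here: 0.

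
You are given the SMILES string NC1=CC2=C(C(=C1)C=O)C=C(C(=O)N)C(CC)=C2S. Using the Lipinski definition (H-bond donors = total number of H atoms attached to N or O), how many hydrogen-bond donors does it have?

Donors: find every N or O and count the H atoms it carries.
  atom 1 (N): bond orders sum to 1 → 2 H
  atom 9 (O): bond orders sum to 2 → 0 H
  atom 13 (O): bond orders sum to 2 → 0 H
  atom 14 (N): bond orders sum to 1 → 2 H
Lipinski HBD = 4.

4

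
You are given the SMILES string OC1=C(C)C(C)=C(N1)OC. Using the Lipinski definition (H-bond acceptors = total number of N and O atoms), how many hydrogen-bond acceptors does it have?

3

N atoms: 1; O atoms: 2.
Lipinski HBA = 1 + 2 = 3.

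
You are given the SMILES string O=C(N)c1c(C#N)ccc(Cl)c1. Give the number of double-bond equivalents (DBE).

Molecular formula: C8H5ClN2O.
DoU = (2C + 2 + N − H − X) / 2, where X is the halogen count and O/S are ignored.
    = (2·8 + 2 + 2 − 5 − 1) / 2 = 14 / 2 = 7.

7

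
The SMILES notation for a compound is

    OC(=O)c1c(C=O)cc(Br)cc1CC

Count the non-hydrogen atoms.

14

Every atom symbol written in the SMILES (organic subset) is one heavy atom; implicit H are not written.
Heavy atoms by element → Br:1, C:10, O:3.
Total: 14.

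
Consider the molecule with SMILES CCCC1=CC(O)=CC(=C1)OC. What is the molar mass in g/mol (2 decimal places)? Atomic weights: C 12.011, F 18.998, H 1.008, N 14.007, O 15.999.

166.22 g/mol

First, the molecular formula is C10H14O2 (counting implicit H from valence).
  C: 10 × 12.011 = 120.110
  H: 14 × 1.008 = 14.112
  O: 2 × 15.999 = 31.998
Sum: 10×12.011 + 14×1.008 + 2×15.999 = 166.220 → 166.22 g/mol.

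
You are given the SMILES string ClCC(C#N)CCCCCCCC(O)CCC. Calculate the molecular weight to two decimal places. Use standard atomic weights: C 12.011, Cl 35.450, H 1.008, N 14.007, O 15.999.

259.82 g/mol

First, the molecular formula is C14H26ClNO (counting implicit H from valence).
  C: 14 × 12.011 = 168.154
  Cl: 1 × 35.450 = 35.450
  H: 26 × 1.008 = 26.208
  N: 1 × 14.007 = 14.007
  O: 1 × 15.999 = 15.999
Sum: 14×12.011 + 1×35.450 + 26×1.008 + 1×14.007 + 1×15.999 = 259.818 → 259.82 g/mol.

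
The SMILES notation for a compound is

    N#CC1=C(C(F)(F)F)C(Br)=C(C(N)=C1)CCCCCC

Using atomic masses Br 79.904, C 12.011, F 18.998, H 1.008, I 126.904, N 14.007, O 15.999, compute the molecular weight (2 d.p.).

First, the molecular formula is C14H16BrF3N2 (counting implicit H from valence).
  Br: 1 × 79.904 = 79.904
  C: 14 × 12.011 = 168.154
  F: 3 × 18.998 = 56.994
  H: 16 × 1.008 = 16.128
  N: 2 × 14.007 = 28.014
Sum: 1×79.904 + 14×12.011 + 3×18.998 + 16×1.008 + 2×14.007 = 349.194 → 349.19 g/mol.

349.19 g/mol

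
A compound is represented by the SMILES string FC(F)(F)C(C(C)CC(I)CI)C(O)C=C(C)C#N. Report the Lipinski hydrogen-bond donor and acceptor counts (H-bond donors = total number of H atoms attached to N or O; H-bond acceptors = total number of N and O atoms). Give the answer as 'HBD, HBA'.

1, 2

Donors: find every N or O and count the H atoms it carries.
  atom 14 (O): bond orders sum to 1 → 1 H
  atom 19 (N): bond orders sum to 3 → 0 H
Lipinski HBD = 1.
Acceptors: N atoms = 1, O atoms = 1 → HBA = 2.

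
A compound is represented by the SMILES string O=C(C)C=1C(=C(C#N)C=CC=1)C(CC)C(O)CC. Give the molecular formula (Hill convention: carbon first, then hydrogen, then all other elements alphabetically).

C15H19NO2

Walk through each heavy atom and fill implicit hydrogens from standard valence (C 4, N 3, O 2, S 2, halogen 1):
  atom 1: O, bond orders sum to 2 (valence 2) → 0 H
  atom 2: C, bond orders sum to 4 (valence 4) → 0 H
  atom 3: C, bond orders sum to 1 (valence 4) → 3 H
  atom 4: C, bond orders sum to 4 (valence 4) → 0 H
  atom 5: C, bond orders sum to 4 (valence 4) → 0 H
  atom 6: C, bond orders sum to 4 (valence 4) → 0 H
  atom 7: C, bond orders sum to 4 (valence 4) → 0 H
  atom 8: N, bond orders sum to 3 (valence 3) → 0 H
  atom 9: C, bond orders sum to 3 (valence 4) → 1 H
  atom 10: C, bond orders sum to 3 (valence 4) → 1 H
  atom 11: C, bond orders sum to 3 (valence 4) → 1 H
  atom 12: C, bond orders sum to 3 (valence 4) → 1 H
  atom 13: C, bond orders sum to 2 (valence 4) → 2 H
  atom 14: C, bond orders sum to 1 (valence 4) → 3 H
  atom 15: C, bond orders sum to 3 (valence 4) → 1 H
  atom 16: O, bond orders sum to 1 (valence 2) → 1 H
  atom 17: C, bond orders sum to 2 (valence 4) → 2 H
  atom 18: C, bond orders sum to 1 (valence 4) → 3 H
Totals → C:15, H:19, N:1, O:2.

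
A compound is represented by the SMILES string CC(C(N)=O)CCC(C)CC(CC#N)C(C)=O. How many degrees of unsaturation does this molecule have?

Molecular formula: C13H22N2O2.
DoU = (2C + 2 + N − H − X) / 2, where X is the halogen count and O/S are ignored.
    = (2·13 + 2 + 2 − 22 − 0) / 2 = 8 / 2 = 4.

4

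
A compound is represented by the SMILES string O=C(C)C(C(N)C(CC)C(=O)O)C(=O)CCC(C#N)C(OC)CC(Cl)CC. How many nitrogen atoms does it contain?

2

Scan the SMILES for N atoms (remember two-letter symbols like Cl and Br are single atoms).
Nitrogen count: 2.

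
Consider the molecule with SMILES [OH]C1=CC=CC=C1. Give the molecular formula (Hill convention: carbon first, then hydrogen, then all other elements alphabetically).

C6H6O

Walk through each heavy atom and fill implicit hydrogens from standard valence (C 4, N 3, O 2, S 2, halogen 1):
  atom 1: O with explicit H count 1
  atom 2: C, bond orders sum to 4 (valence 4) → 0 H
  atom 3: C, bond orders sum to 3 (valence 4) → 1 H
  atom 4: C, bond orders sum to 3 (valence 4) → 1 H
  atom 5: C, bond orders sum to 3 (valence 4) → 1 H
  atom 6: C, bond orders sum to 3 (valence 4) → 1 H
  atom 7: C, bond orders sum to 3 (valence 4) → 1 H
Totals → C:6, H:6, O:1.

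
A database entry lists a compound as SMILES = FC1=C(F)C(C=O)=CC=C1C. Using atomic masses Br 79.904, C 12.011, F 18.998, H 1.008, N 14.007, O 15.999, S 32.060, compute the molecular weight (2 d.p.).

First, the molecular formula is C8H6F2O (counting implicit H from valence).
  C: 8 × 12.011 = 96.088
  F: 2 × 18.998 = 37.996
  H: 6 × 1.008 = 6.048
  O: 1 × 15.999 = 15.999
Sum: 8×12.011 + 2×18.998 + 6×1.008 + 1×15.999 = 156.131 → 156.13 g/mol.

156.13 g/mol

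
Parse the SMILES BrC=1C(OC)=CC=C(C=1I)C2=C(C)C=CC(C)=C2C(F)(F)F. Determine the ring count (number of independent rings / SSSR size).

2

In SMILES, each pair of matching ring-closure digits denotes one ring-closing bond; the number of such bonds equals the number of independent rings.
Ring-closure bonds here: 2.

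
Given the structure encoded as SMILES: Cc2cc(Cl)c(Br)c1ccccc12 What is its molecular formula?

Walk through each heavy atom and fill implicit hydrogens from standard valence (C 4, N 3, O 2, S 2, halogen 1); for lowercase aromatic atoms, an aromatic c carries 1 H when it has two neighbours and 0 H with three, and aromatic n carries 0 H:
  atom 1: C, bond orders sum to 1 (valence 4) → 3 H
  atom 2: aromatic c, 3 neighbours → 0 H
  atom 3: aromatic c, 2 neighbours → 1 H
  atom 4: aromatic c, 3 neighbours → 0 H
  atom 5: Cl (halogen, monovalent) → 0 H
  atom 6: aromatic c, 3 neighbours → 0 H
  atom 7: Br (halogen, monovalent) → 0 H
  atom 8: aromatic c, 3 neighbours → 0 H
  atom 9: aromatic c, 2 neighbours → 1 H
  atom 10: aromatic c, 2 neighbours → 1 H
  atom 11: aromatic c, 2 neighbours → 1 H
  atom 12: aromatic c, 2 neighbours → 1 H
  atom 13: aromatic c, 3 neighbours → 0 H
Totals → C:11, H:8, Br:1, Cl:1.

C11H8BrCl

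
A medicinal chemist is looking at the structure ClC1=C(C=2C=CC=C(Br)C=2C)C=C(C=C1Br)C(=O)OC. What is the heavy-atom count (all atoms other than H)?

Every atom symbol written in the SMILES (organic subset) is one heavy atom; implicit H are not written.
Heavy atoms by element → Br:2, C:15, Cl:1, O:2.
Total: 20.

20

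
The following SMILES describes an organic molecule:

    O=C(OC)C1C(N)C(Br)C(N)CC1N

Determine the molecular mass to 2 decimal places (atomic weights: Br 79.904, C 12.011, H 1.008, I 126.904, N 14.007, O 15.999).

First, the molecular formula is C8H16BrN3O2 (counting implicit H from valence).
  Br: 1 × 79.904 = 79.904
  C: 8 × 12.011 = 96.088
  H: 16 × 1.008 = 16.128
  N: 3 × 14.007 = 42.021
  O: 2 × 15.999 = 31.998
Sum: 1×79.904 + 8×12.011 + 16×1.008 + 3×14.007 + 2×15.999 = 266.139 → 266.14 g/mol.

266.14 g/mol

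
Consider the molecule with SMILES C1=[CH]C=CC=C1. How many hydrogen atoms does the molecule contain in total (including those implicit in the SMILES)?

6

Walk through each heavy atom and fill implicit hydrogens from standard valence (C 4, N 3, O 2, S 2, halogen 1):
  atom 1: C, bond orders sum to 3 (valence 4) → 1 H
  atom 2: C with explicit H count 1
  atom 3: C, bond orders sum to 3 (valence 4) → 1 H
  atom 4: C, bond orders sum to 3 (valence 4) → 1 H
  atom 5: C, bond orders sum to 3 (valence 4) → 1 H
  atom 6: C, bond orders sum to 3 (valence 4) → 1 H
Total hydrogens: 6.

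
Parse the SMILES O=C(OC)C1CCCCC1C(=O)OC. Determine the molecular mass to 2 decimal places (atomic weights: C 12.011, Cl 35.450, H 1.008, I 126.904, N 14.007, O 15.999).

200.23 g/mol

First, the molecular formula is C10H16O4 (counting implicit H from valence).
  C: 10 × 12.011 = 120.110
  H: 16 × 1.008 = 16.128
  O: 4 × 15.999 = 63.996
Sum: 10×12.011 + 16×1.008 + 4×15.999 = 200.234 → 200.23 g/mol.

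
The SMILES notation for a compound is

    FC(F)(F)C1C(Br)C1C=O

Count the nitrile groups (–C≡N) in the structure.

Scan the SMILES for the nitrile motif — none present.
Groups that are present: 1 aldehyde.

0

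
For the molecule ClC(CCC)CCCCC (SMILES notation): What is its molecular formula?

C9H19Cl

Walk through each heavy atom and fill implicit hydrogens from standard valence (C 4, N 3, O 2, S 2, halogen 1):
  atom 1: Cl (halogen, monovalent) → 0 H
  atom 2: C, bond orders sum to 3 (valence 4) → 1 H
  atom 3: C, bond orders sum to 2 (valence 4) → 2 H
  atom 4: C, bond orders sum to 2 (valence 4) → 2 H
  atom 5: C, bond orders sum to 1 (valence 4) → 3 H
  atom 6: C, bond orders sum to 2 (valence 4) → 2 H
  atom 7: C, bond orders sum to 2 (valence 4) → 2 H
  atom 8: C, bond orders sum to 2 (valence 4) → 2 H
  atom 9: C, bond orders sum to 2 (valence 4) → 2 H
  atom 10: C, bond orders sum to 1 (valence 4) → 3 H
Totals → C:9, H:19, Cl:1.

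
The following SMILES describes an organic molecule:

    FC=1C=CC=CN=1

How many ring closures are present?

In SMILES, each pair of matching ring-closure digits denotes one ring-closing bond; the number of such bonds equals the number of independent rings.
Ring-closure bonds here: 1.

1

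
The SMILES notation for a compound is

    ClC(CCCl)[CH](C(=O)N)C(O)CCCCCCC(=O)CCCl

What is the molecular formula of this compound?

Walk through each heavy atom and fill implicit hydrogens from standard valence (C 4, N 3, O 2, S 2, halogen 1):
  atom 1: Cl (halogen, monovalent) → 0 H
  atom 2: C, bond orders sum to 3 (valence 4) → 1 H
  atom 3: C, bond orders sum to 2 (valence 4) → 2 H
  atom 4: C, bond orders sum to 2 (valence 4) → 2 H
  atom 5: Cl (halogen, monovalent) → 0 H
  atom 6: C with explicit H count 1
  atom 7: C, bond orders sum to 4 (valence 4) → 0 H
  atom 8: O, bond orders sum to 2 (valence 2) → 0 H
  atom 9: N, bond orders sum to 1 (valence 3) → 2 H
  atom 10: C, bond orders sum to 3 (valence 4) → 1 H
  atom 11: O, bond orders sum to 1 (valence 2) → 1 H
  atom 12: C, bond orders sum to 2 (valence 4) → 2 H
  atom 13: C, bond orders sum to 2 (valence 4) → 2 H
  atom 14: C, bond orders sum to 2 (valence 4) → 2 H
  atom 15: C, bond orders sum to 2 (valence 4) → 2 H
  atom 16: C, bond orders sum to 2 (valence 4) → 2 H
  atom 17: C, bond orders sum to 2 (valence 4) → 2 H
  atom 18: C, bond orders sum to 4 (valence 4) → 0 H
  atom 19: O, bond orders sum to 2 (valence 2) → 0 H
  atom 20: C, bond orders sum to 2 (valence 4) → 2 H
  atom 21: C, bond orders sum to 2 (valence 4) → 2 H
  atom 22: Cl (halogen, monovalent) → 0 H
Totals → C:15, H:26, Cl:3, N:1, O:3.
In Hill order: C15H26Cl3NO3.

C15H26Cl3NO3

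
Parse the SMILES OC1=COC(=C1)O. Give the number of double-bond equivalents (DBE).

3

Degree of unsaturation = (number of rings) + (number of π bonds).
Ring closures in the SMILES: 1.
π bonds: 2 double bonds (each 1 DoU) → 2 DoU from unsaturation.
Total DoU = 1 + 2 = 3.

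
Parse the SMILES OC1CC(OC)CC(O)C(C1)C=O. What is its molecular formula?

Walk through each heavy atom and fill implicit hydrogens from standard valence (C 4, N 3, O 2, S 2, halogen 1):
  atom 1: O, bond orders sum to 1 (valence 2) → 1 H
  atom 2: C, bond orders sum to 3 (valence 4) → 1 H
  atom 3: C, bond orders sum to 2 (valence 4) → 2 H
  atom 4: C, bond orders sum to 3 (valence 4) → 1 H
  atom 5: O, bond orders sum to 2 (valence 2) → 0 H
  atom 6: C, bond orders sum to 1 (valence 4) → 3 H
  atom 7: C, bond orders sum to 2 (valence 4) → 2 H
  atom 8: C, bond orders sum to 3 (valence 4) → 1 H
  atom 9: O, bond orders sum to 1 (valence 2) → 1 H
  atom 10: C, bond orders sum to 3 (valence 4) → 1 H
  atom 11: C, bond orders sum to 2 (valence 4) → 2 H
  atom 12: C, bond orders sum to 3 (valence 4) → 1 H
  atom 13: O, bond orders sum to 2 (valence 2) → 0 H
Totals → C:9, H:16, O:4.
In Hill order: C9H16O4.

C9H16O4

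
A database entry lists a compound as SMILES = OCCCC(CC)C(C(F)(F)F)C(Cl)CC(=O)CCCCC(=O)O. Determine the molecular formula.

Walk through each heavy atom and fill implicit hydrogens from standard valence (C 4, N 3, O 2, S 2, halogen 1):
  atom 1: O, bond orders sum to 1 (valence 2) → 1 H
  atom 2: C, bond orders sum to 2 (valence 4) → 2 H
  atom 3: C, bond orders sum to 2 (valence 4) → 2 H
  atom 4: C, bond orders sum to 2 (valence 4) → 2 H
  atom 5: C, bond orders sum to 3 (valence 4) → 1 H
  atom 6: C, bond orders sum to 2 (valence 4) → 2 H
  atom 7: C, bond orders sum to 1 (valence 4) → 3 H
  atom 8: C, bond orders sum to 3 (valence 4) → 1 H
  atom 9: C, bond orders sum to 4 (valence 4) → 0 H
  atom 10: F (halogen, monovalent) → 0 H
  atom 11: F (halogen, monovalent) → 0 H
  atom 12: F (halogen, monovalent) → 0 H
  atom 13: C, bond orders sum to 3 (valence 4) → 1 H
  atom 14: Cl (halogen, monovalent) → 0 H
  atom 15: C, bond orders sum to 2 (valence 4) → 2 H
  atom 16: C, bond orders sum to 4 (valence 4) → 0 H
  atom 17: O, bond orders sum to 2 (valence 2) → 0 H
  atom 18: C, bond orders sum to 2 (valence 4) → 2 H
  atom 19: C, bond orders sum to 2 (valence 4) → 2 H
  atom 20: C, bond orders sum to 2 (valence 4) → 2 H
  atom 21: C, bond orders sum to 2 (valence 4) → 2 H
  atom 22: C, bond orders sum to 4 (valence 4) → 0 H
  atom 23: O, bond orders sum to 2 (valence 2) → 0 H
  atom 24: O, bond orders sum to 1 (valence 2) → 1 H
Totals → C:16, H:26, Cl:1, F:3, O:4.
In Hill order: C16H26ClF3O4.

C16H26ClF3O4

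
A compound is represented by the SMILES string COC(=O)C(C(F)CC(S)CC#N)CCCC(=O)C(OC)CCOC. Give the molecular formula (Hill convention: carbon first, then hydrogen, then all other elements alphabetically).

C17H28FNO5S

Walk through each heavy atom and fill implicit hydrogens from standard valence (C 4, N 3, O 2, S 2, halogen 1):
  atom 1: C, bond orders sum to 1 (valence 4) → 3 H
  atom 2: O, bond orders sum to 2 (valence 2) → 0 H
  atom 3: C, bond orders sum to 4 (valence 4) → 0 H
  atom 4: O, bond orders sum to 2 (valence 2) → 0 H
  atom 5: C, bond orders sum to 3 (valence 4) → 1 H
  atom 6: C, bond orders sum to 3 (valence 4) → 1 H
  atom 7: F (halogen, monovalent) → 0 H
  atom 8: C, bond orders sum to 2 (valence 4) → 2 H
  atom 9: C, bond orders sum to 3 (valence 4) → 1 H
  atom 10: S, bond orders sum to 1 (valence 2) → 1 H
  atom 11: C, bond orders sum to 2 (valence 4) → 2 H
  atom 12: C, bond orders sum to 4 (valence 4) → 0 H
  atom 13: N, bond orders sum to 3 (valence 3) → 0 H
  atom 14: C, bond orders sum to 2 (valence 4) → 2 H
  atom 15: C, bond orders sum to 2 (valence 4) → 2 H
  atom 16: C, bond orders sum to 2 (valence 4) → 2 H
  atom 17: C, bond orders sum to 4 (valence 4) → 0 H
  atom 18: O, bond orders sum to 2 (valence 2) → 0 H
  atom 19: C, bond orders sum to 3 (valence 4) → 1 H
  atom 20: O, bond orders sum to 2 (valence 2) → 0 H
  atom 21: C, bond orders sum to 1 (valence 4) → 3 H
  atom 22: C, bond orders sum to 2 (valence 4) → 2 H
  atom 23: C, bond orders sum to 2 (valence 4) → 2 H
  atom 24: O, bond orders sum to 2 (valence 2) → 0 H
  atom 25: C, bond orders sum to 1 (valence 4) → 3 H
Totals → C:17, H:28, F:1, N:1, O:5, S:1.
In Hill order: C17H28FNO5S.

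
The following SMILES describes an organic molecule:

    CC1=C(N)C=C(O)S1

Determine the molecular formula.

Walk through each heavy atom and fill implicit hydrogens from standard valence (C 4, N 3, O 2, S 2, halogen 1):
  atom 1: C, bond orders sum to 1 (valence 4) → 3 H
  atom 2: C, bond orders sum to 4 (valence 4) → 0 H
  atom 3: C, bond orders sum to 4 (valence 4) → 0 H
  atom 4: N, bond orders sum to 1 (valence 3) → 2 H
  atom 5: C, bond orders sum to 3 (valence 4) → 1 H
  atom 6: C, bond orders sum to 4 (valence 4) → 0 H
  atom 7: O, bond orders sum to 1 (valence 2) → 1 H
  atom 8: S, bond orders sum to 2 (valence 2) → 0 H
Totals → C:5, H:7, N:1, O:1, S:1.
In Hill order: C5H7NOS.

C5H7NOS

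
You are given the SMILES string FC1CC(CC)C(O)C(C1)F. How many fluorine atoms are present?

Scan the SMILES for F atoms (remember two-letter symbols like Cl and Br are single atoms).
Fluorine count: 2.

2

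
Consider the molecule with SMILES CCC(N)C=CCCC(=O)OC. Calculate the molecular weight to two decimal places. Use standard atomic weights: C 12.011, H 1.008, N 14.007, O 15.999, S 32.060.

First, the molecular formula is C9H17NO2 (counting implicit H from valence).
  C: 9 × 12.011 = 108.099
  H: 17 × 1.008 = 17.136
  N: 1 × 14.007 = 14.007
  O: 2 × 15.999 = 31.998
Sum: 9×12.011 + 17×1.008 + 1×14.007 + 2×15.999 = 171.240 → 171.24 g/mol.

171.24 g/mol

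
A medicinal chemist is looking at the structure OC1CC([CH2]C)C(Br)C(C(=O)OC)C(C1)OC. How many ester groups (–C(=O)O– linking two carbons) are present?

The ester motif appears at heavy-atom position 10 in the SMILES.
Other groups present: 1 ether, 1 hydroxyl.
Ester count: 1.

1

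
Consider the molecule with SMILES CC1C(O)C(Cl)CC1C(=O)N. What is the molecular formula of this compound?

C7H12ClNO2

Walk through each heavy atom and fill implicit hydrogens from standard valence (C 4, N 3, O 2, S 2, halogen 1):
  atom 1: C, bond orders sum to 1 (valence 4) → 3 H
  atom 2: C, bond orders sum to 3 (valence 4) → 1 H
  atom 3: C, bond orders sum to 3 (valence 4) → 1 H
  atom 4: O, bond orders sum to 1 (valence 2) → 1 H
  atom 5: C, bond orders sum to 3 (valence 4) → 1 H
  atom 6: Cl (halogen, monovalent) → 0 H
  atom 7: C, bond orders sum to 2 (valence 4) → 2 H
  atom 8: C, bond orders sum to 3 (valence 4) → 1 H
  atom 9: C, bond orders sum to 4 (valence 4) → 0 H
  atom 10: O, bond orders sum to 2 (valence 2) → 0 H
  atom 11: N, bond orders sum to 1 (valence 3) → 2 H
Totals → C:7, H:12, Cl:1, N:1, O:2.
In Hill order: C7H12ClNO2.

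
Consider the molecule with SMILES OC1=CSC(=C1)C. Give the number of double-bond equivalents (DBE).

3

Degree of unsaturation = (number of rings) + (number of π bonds).
Ring closures in the SMILES: 1.
π bonds: 2 double bonds (each 1 DoU) → 2 DoU from unsaturation.
Total DoU = 1 + 2 = 3.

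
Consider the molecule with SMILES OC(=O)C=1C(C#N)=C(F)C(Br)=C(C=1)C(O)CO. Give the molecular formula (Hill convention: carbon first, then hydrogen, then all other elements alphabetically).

C10H7BrFNO4

Walk through each heavy atom and fill implicit hydrogens from standard valence (C 4, N 3, O 2, S 2, halogen 1):
  atom 1: O, bond orders sum to 1 (valence 2) → 1 H
  atom 2: C, bond orders sum to 4 (valence 4) → 0 H
  atom 3: O, bond orders sum to 2 (valence 2) → 0 H
  atom 4: C, bond orders sum to 4 (valence 4) → 0 H
  atom 5: C, bond orders sum to 4 (valence 4) → 0 H
  atom 6: C, bond orders sum to 4 (valence 4) → 0 H
  atom 7: N, bond orders sum to 3 (valence 3) → 0 H
  atom 8: C, bond orders sum to 4 (valence 4) → 0 H
  atom 9: F (halogen, monovalent) → 0 H
  atom 10: C, bond orders sum to 4 (valence 4) → 0 H
  atom 11: Br (halogen, monovalent) → 0 H
  atom 12: C, bond orders sum to 4 (valence 4) → 0 H
  atom 13: C, bond orders sum to 3 (valence 4) → 1 H
  atom 14: C, bond orders sum to 3 (valence 4) → 1 H
  atom 15: O, bond orders sum to 1 (valence 2) → 1 H
  atom 16: C, bond orders sum to 2 (valence 4) → 2 H
  atom 17: O, bond orders sum to 1 (valence 2) → 1 H
Totals → C:10, H:7, Br:1, F:1, N:1, O:4.
In Hill order: C10H7BrFNO4.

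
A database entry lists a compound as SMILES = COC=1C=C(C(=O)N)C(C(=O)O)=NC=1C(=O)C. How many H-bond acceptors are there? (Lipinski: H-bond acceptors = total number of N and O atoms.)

N atoms: 2; O atoms: 5.
Lipinski HBA = 2 + 5 = 7.

7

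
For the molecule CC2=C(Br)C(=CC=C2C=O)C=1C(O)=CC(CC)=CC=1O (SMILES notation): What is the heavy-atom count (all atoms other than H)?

20

Every atom symbol written in the SMILES (organic subset) is one heavy atom; implicit H are not written.
Heavy atoms by element → Br:1, C:16, O:3.
Total: 20.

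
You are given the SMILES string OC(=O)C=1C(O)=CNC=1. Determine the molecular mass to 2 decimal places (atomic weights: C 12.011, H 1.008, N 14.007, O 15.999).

First, the molecular formula is C5H5NO3 (counting implicit H from valence).
  C: 5 × 12.011 = 60.055
  H: 5 × 1.008 = 5.040
  N: 1 × 14.007 = 14.007
  O: 3 × 15.999 = 47.997
Sum: 5×12.011 + 5×1.008 + 1×14.007 + 3×15.999 = 127.099 → 127.10 g/mol.

127.10 g/mol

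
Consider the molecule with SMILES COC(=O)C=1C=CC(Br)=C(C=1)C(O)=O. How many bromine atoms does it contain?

Scan the SMILES for Br atoms (remember two-letter symbols like Cl and Br are single atoms).
Bromine count: 1.

1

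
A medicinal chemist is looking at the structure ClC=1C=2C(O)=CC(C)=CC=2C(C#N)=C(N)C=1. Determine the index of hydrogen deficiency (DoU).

9

Molecular formula: C12H9ClN2O.
DoU = (2C + 2 + N − H − X) / 2, where X is the halogen count and O/S are ignored.
    = (2·12 + 2 + 2 − 9 − 1) / 2 = 18 / 2 = 9.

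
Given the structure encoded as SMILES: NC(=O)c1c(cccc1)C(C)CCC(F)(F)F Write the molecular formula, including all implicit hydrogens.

C12H14F3NO

Walk through each heavy atom and fill implicit hydrogens from standard valence (C 4, N 3, O 2, S 2, halogen 1); for lowercase aromatic atoms, an aromatic c carries 1 H when it has two neighbours and 0 H with three, and aromatic n carries 0 H:
  atom 1: N, bond orders sum to 1 (valence 3) → 2 H
  atom 2: C, bond orders sum to 4 (valence 4) → 0 H
  atom 3: O, bond orders sum to 2 (valence 2) → 0 H
  atom 4: aromatic c, 3 neighbours → 0 H
  atom 5: aromatic c, 3 neighbours → 0 H
  atom 6: aromatic c, 2 neighbours → 1 H
  atom 7: aromatic c, 2 neighbours → 1 H
  atom 8: aromatic c, 2 neighbours → 1 H
  atom 9: aromatic c, 2 neighbours → 1 H
  atom 10: C, bond orders sum to 3 (valence 4) → 1 H
  atom 11: C, bond orders sum to 1 (valence 4) → 3 H
  atom 12: C, bond orders sum to 2 (valence 4) → 2 H
  atom 13: C, bond orders sum to 2 (valence 4) → 2 H
  atom 14: C, bond orders sum to 4 (valence 4) → 0 H
  atom 15: F (halogen, monovalent) → 0 H
  atom 16: F (halogen, monovalent) → 0 H
  atom 17: F (halogen, monovalent) → 0 H
Totals → C:12, H:14, F:3, N:1, O:1.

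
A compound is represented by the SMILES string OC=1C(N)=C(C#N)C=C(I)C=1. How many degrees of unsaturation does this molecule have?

Degree of unsaturation = (number of rings) + (number of π bonds).
Ring closures in the SMILES: 1.
π bonds: 3 double bonds (each 1 DoU), 1 triple bond (each 2 DoU) → 5 DoU from unsaturation.
Total DoU = 1 + 5 = 6.

6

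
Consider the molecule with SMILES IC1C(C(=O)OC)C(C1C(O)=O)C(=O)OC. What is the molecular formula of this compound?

Walk through each heavy atom and fill implicit hydrogens from standard valence (C 4, N 3, O 2, S 2, halogen 1):
  atom 1: I (halogen, monovalent) → 0 H
  atom 2: C, bond orders sum to 3 (valence 4) → 1 H
  atom 3: C, bond orders sum to 3 (valence 4) → 1 H
  atom 4: C, bond orders sum to 4 (valence 4) → 0 H
  atom 5: O, bond orders sum to 2 (valence 2) → 0 H
  atom 6: O, bond orders sum to 2 (valence 2) → 0 H
  atom 7: C, bond orders sum to 1 (valence 4) → 3 H
  atom 8: C, bond orders sum to 3 (valence 4) → 1 H
  atom 9: C, bond orders sum to 3 (valence 4) → 1 H
  atom 10: C, bond orders sum to 4 (valence 4) → 0 H
  atom 11: O, bond orders sum to 1 (valence 2) → 1 H
  atom 12: O, bond orders sum to 2 (valence 2) → 0 H
  atom 13: C, bond orders sum to 4 (valence 4) → 0 H
  atom 14: O, bond orders sum to 2 (valence 2) → 0 H
  atom 15: O, bond orders sum to 2 (valence 2) → 0 H
  atom 16: C, bond orders sum to 1 (valence 4) → 3 H
Totals → C:9, H:11, I:1, O:6.
In Hill order: C9H11IO6.

C9H11IO6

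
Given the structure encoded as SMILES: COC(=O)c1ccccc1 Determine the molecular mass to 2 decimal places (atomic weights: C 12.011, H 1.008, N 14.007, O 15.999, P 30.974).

First, the molecular formula is C8H8O2 (counting implicit H from valence).
  C: 8 × 12.011 = 96.088
  H: 8 × 1.008 = 8.064
  O: 2 × 15.999 = 31.998
Sum: 8×12.011 + 8×1.008 + 2×15.999 = 136.150 → 136.15 g/mol.

136.15 g/mol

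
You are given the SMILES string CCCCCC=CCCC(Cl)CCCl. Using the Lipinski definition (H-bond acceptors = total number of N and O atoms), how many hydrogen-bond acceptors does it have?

0

N atoms: 0; O atoms: 0.
Lipinski HBA = 0 + 0 = 0.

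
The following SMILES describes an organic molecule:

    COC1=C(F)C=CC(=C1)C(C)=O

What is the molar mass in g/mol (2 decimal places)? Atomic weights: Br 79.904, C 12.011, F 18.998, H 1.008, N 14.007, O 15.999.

168.17 g/mol

First, the molecular formula is C9H9FO2 (counting implicit H from valence).
  C: 9 × 12.011 = 108.099
  F: 1 × 18.998 = 18.998
  H: 9 × 1.008 = 9.072
  O: 2 × 15.999 = 31.998
Sum: 9×12.011 + 1×18.998 + 9×1.008 + 2×15.999 = 168.167 → 168.17 g/mol.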